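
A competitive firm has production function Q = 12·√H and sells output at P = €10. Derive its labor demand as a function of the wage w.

MP_H = (1/2)·12·H^(-1/2) = 6·H^(-1/2).
Setting P·MP_H = w: 60·H^(-1/2) = w.
Solving for H: H^(-1/2) = w/60, so H = (60/w)^(2).

H(w) = 3600/w²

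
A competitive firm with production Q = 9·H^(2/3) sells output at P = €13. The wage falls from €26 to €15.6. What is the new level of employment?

From P·MP_H = w with MP_H = 6·H^(-1/3), the labor demand is H(w) = (78/w)^(3).
At w = 26: H = 27. At w = 15.6: H = 125.

H* = 125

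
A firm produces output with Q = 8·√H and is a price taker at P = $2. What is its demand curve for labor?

H(w) = 64/w²

MP_H = (1/2)·8·H^(-1/2) = 4·H^(-1/2).
Setting P·MP_H = w: 8·H^(-1/2) = w.
Solving for H: H^(-1/2) = w/8, so H = (8/w)^(2).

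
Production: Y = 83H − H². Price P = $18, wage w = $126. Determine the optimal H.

H* = 38

The marginal product of H is MP_H = 83 − 2H.
A price-taking firm hires until the value of the marginal product equals the wage: P·MP_H = w, so 18·(83 − 2H) = 126.
Then 83 − 2H = 7, giving H = 38.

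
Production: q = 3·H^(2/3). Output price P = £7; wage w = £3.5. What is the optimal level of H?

MP_H = (2/3)·3·H^(-1/3) = 2·H^(-1/3).
Profit maximization for a price taker requires P·MP_H = w: 7·2·H^(-1/3) = 3.5.
So H^(-1/3) = 0.25, which gives H = 64.

H* = 64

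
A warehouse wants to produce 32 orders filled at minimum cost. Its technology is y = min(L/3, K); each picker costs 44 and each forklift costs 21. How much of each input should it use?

With a fixed-proportions technology, the cost-minimizing bundle uses no slack in either input: L/3 = K = y.
So L = 3·32 = 96 and K = 32.

L* = 96, K* = 32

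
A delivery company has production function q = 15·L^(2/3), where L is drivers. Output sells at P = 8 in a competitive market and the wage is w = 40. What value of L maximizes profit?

L* = 8

MP_L = (2/3)·15·L^(-1/3) = 10·L^(-1/3).
Profit maximization for a price taker requires P·MP_L = w: 8·10·L^(-1/3) = 40.
So L^(-1/3) = 0.5, which gives L = 8.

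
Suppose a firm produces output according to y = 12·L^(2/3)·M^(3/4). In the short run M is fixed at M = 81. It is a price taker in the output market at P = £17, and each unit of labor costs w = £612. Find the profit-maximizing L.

L* = 216

With M = 81, MP_L = (2/3)·12·L^(-1/3)·81^(3/4) = 216·L^(-1/3).
Profit maximization for a price taker requires P·MP_L = w: 17·216·L^(-1/3) = 612.
So L^(-1/3) = 1/6, which gives L = 216.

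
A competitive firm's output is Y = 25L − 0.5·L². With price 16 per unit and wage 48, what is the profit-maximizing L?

L* = 22

The marginal product of L is MP_L = 25 − L.
A price-taking firm hires until the value of the marginal product equals the wage: P·MP_L = w, so 16·(25 − L) = 48.
Then 25 − L = 3, giving L = 22.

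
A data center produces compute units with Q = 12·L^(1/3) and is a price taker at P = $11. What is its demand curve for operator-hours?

L(w) = (44/w)^(3/2)

MP_L = (1/3)·12·L^(-2/3) = 4·L^(-2/3).
Setting P·MP_L = w: 44·L^(-2/3) = w.
Solving for L: L^(-2/3) = w/44, so L = (44/w)^(3/2).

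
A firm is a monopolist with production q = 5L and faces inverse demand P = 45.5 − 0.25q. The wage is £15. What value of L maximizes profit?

Marginal revenue from the inverse demand is MR = 45.5 − 0.5q.
The marginal product is MP_L = 5.
A monopolist hires until marginal revenue product equals the wage: MR·MP_L = w.
(45.5 − 2.5L)·5 = 15, so L = 17.

L* = 17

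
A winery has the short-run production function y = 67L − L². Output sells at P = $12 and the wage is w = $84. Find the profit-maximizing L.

The marginal product of L is MP_L = 67 − 2L.
A price-taking firm hires until the value of the marginal product equals the wage: P·MP_L = w, so 12·(67 − 2L) = 84.
Then 67 − 2L = 7, giving L = 30.

L* = 30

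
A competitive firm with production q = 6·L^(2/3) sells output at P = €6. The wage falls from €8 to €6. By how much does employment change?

ΔL = 37

From P·MP_L = w with MP_L = 4·L^(-1/3), the labor demand is L(w) = (24/w)^(3).
At w = 8: L = 27. At w = 6: L = 64.
ΔL = 64 − 27 = 37.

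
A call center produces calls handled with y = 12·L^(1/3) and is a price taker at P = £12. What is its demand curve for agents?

L(w) = (48/w)^(3/2)

MP_L = (1/3)·12·L^(-2/3) = 4·L^(-2/3).
Setting P·MP_L = w: 48·L^(-2/3) = w.
Solving for L: L^(-2/3) = w/48, so L = (48/w)^(3/2).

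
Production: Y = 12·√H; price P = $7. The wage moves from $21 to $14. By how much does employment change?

ΔH = 5

From P·MP_H = w with MP_H = 6·H^(-1/2), the labor demand is H(w) = (42/w)^(2).
At w = 21: H = 4. At w = 14: H = 9.
ΔH = 9 − 4 = 5.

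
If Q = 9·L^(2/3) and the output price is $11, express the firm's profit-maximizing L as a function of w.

L(w) = 287496/w³

MP_L = (2/3)·9·L^(-1/3) = 6·L^(-1/3).
Setting P·MP_L = w: 66·L^(-1/3) = w.
Solving for L: L^(-1/3) = w/66, so L = (66/w)^(3).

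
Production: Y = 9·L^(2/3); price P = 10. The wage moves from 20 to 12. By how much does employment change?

From P·MP_L = w with MP_L = 6·L^(-1/3), the labor demand is L(w) = (60/w)^(3).
At w = 20: L = 27. At w = 12: L = 125.
ΔL = 125 − 27 = 98.

ΔL = 98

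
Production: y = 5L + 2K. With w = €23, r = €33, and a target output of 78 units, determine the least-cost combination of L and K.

L* = 15.6, K* = 0

The inputs are perfect substitutes, so the firm uses whichever has the lower cost per unit of output.
Cost per unit of output via L is w/5 = 4.6; via K it is r/2 = 16.5. L is cheaper.
Producing y = 78 with L alone: L = 15.6, K = 0.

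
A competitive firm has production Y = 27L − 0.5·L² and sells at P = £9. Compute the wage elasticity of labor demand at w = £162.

From P·MP_L = w with MP_L = 27 − L, labor demand is L(w) = 27 − w/9.
dL/dw = −1/(9) = -1/9.
At w = 162, L = 9, so ε = (dL/dw)·(w/L) = (-1/9)·(162/9) = -2.

ε = -2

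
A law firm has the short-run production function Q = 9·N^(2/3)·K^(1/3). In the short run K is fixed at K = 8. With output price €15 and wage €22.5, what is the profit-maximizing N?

N* = 512

With K = 8, MP_N = (2/3)·9·N^(-1/3)·8^(1/3) = 12·N^(-1/3).
Profit maximization for a price taker requires P·MP_N = w: 15·12·N^(-1/3) = 22.5.
So N^(-1/3) = 0.125, which gives N = 512.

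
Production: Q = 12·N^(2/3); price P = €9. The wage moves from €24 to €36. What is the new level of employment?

From P·MP_N = w with MP_N = 8·N^(-1/3), the labor demand is N(w) = (72/w)^(3).
At w = 24: N = 27. At w = 36: N = 8.

N* = 8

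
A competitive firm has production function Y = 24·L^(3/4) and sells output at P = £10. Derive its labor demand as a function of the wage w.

L(w) = (180/w)^(4)

MP_L = (3/4)·24·L^(-1/4) = 18·L^(-1/4).
Setting P·MP_L = w: 180·L^(-1/4) = w.
Solving for L: L^(-1/4) = w/180, so L = (180/w)^(4).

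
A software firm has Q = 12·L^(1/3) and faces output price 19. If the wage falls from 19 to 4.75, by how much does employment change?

From P·MP_L = w with MP_L = 4·L^(-2/3), the labor demand is L(w) = (76/w)^(3/2).
At w = 19: L = 8. At w = 4.75: L = 64.
ΔL = 64 − 8 = 56.

ΔL = 56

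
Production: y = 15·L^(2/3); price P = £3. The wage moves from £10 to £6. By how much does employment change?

ΔL = 98

From P·MP_L = w with MP_L = 10·L^(-1/3), the labor demand is L(w) = (30/w)^(3).
At w = 10: L = 27. At w = 6: L = 125.
ΔL = 125 − 27 = 98.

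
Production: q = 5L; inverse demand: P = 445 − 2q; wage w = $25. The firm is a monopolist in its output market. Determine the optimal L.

L* = 22

Marginal revenue from the inverse demand is MR = 445 − 4q.
The marginal product is MP_L = 5.
A monopolist hires until marginal revenue product equals the wage: MR·MP_L = w.
(445 − 20L)·5 = 25, so L = 22.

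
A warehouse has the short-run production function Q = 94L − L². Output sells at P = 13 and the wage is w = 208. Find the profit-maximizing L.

The marginal product of L is MP_L = 94 − 2L.
A price-taking firm hires until the value of the marginal product equals the wage: P·MP_L = w, so 13·(94 − 2L) = 208.
Then 94 − 2L = 16, giving L = 39.

L* = 39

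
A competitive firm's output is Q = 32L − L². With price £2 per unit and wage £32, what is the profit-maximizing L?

The marginal product of L is MP_L = 32 − 2L.
A price-taking firm hires until the value of the marginal product equals the wage: P·MP_L = w, so 2·(32 − 2L) = 32.
Then 32 − 2L = 16, giving L = 8.

L* = 8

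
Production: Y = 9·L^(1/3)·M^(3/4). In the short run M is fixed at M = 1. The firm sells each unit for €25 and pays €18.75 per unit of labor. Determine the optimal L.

L* = 8

With M = 1, MP_L = (1/3)·9·L^(-2/3)·1^(3/4) = 3·L^(-2/3).
Profit maximization for a price taker requires P·MP_L = w: 25·3·L^(-2/3) = 18.75.
So L^(-2/3) = 0.25, which gives L = 8.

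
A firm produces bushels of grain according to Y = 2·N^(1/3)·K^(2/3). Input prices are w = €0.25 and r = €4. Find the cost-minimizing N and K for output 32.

N* = 64, K* = 8

Cost minimization requires the marginal rate of technical substitution to equal the input-price ratio: MP_N/MP_K = w/r.
Here MP_N/MP_K = (1/3)·(K/N)/(2/3) = 0.5·(K/N). Setting this equal to 0.25/4 = 0.0625 gives K = 0.125N.
Substituting into Y = 32: 2·N^(1/3)·(0.125N)^(2/3) = 32.
Solving, N = 64 and K = 8.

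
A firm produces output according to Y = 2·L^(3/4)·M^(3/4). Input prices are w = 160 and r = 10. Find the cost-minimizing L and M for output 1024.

Cost minimization requires the marginal rate of technical substitution to equal the input-price ratio: MP_L/MP_M = w/r.
Here MP_L/MP_M = (3/4)·(M/L)/(3/4) = (M/L). Setting this equal to 160/10 = 16 gives M = 16L.
Substituting into Y = 1024: 2·L^(3/4)·(16L)^(3/4) = 1024.
Solving, L = 16 and M = 256.

L* = 16, M* = 256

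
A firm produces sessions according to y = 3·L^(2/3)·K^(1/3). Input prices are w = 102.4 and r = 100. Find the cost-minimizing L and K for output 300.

Cost minimization requires the marginal rate of technical substitution to equal the input-price ratio: MP_L/MP_K = w/r.
Here MP_L/MP_K = (2/3)·(K/L)/(1/3) = 2·(K/L). Setting this equal to 102.4/100 = 1.024 gives K = 0.512L.
Substituting into y = 300: 3·L^(2/3)·(0.512L)^(1/3) = 300.
Solving, L = 125 and K = 64.

L* = 125, K* = 64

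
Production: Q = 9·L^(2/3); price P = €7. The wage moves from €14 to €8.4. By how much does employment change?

ΔL = 98

From P·MP_L = w with MP_L = 6·L^(-1/3), the labor demand is L(w) = (42/w)^(3).
At w = 14: L = 27. At w = 8.4: L = 125.
ΔL = 125 − 27 = 98.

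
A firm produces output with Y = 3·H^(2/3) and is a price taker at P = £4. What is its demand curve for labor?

H(w) = 512/w³

MP_H = (2/3)·3·H^(-1/3) = 2·H^(-1/3).
Setting P·MP_H = w: 8·H^(-1/3) = w.
Solving for H: H^(-1/3) = w/8, so H = (8/w)^(3).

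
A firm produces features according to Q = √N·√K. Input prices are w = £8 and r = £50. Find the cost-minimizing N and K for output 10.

N* = 25, K* = 4

Cost minimization requires the marginal rate of technical substitution to equal the input-price ratio: MP_N/MP_K = w/r.
Here MP_N/MP_K = (1/2)·(K/N)/(1/2) = (K/N). Setting this equal to 8/50 = 0.16 gives K = 0.16N.
Substituting into Q = 10: N^(1/2)·(0.16N)^(1/2) = 10.
Solving, N = 25 and K = 4.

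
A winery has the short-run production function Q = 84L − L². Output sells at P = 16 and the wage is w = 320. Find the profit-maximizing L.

L* = 32

The marginal product of L is MP_L = 84 − 2L.
A price-taking firm hires until the value of the marginal product equals the wage: P·MP_L = w, so 16·(84 − 2L) = 320.
Then 84 − 2L = 20, giving L = 32.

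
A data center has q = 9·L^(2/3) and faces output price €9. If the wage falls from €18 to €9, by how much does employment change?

ΔL = 189

From P·MP_L = w with MP_L = 6·L^(-1/3), the labor demand is L(w) = (54/w)^(3).
At w = 18: L = 27. At w = 9: L = 216.
ΔL = 216 − 27 = 189.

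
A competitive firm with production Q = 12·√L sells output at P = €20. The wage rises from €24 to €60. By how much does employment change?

ΔL = -21

From P·MP_L = w with MP_L = 6·L^(-1/2), the labor demand is L(w) = (120/w)^(2).
At w = 24: L = 25. At w = 60: L = 4.
ΔL = 4 − 25 = -21.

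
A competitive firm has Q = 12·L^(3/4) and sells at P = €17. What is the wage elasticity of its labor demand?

ε = -4

MP_L = (3/4)·12·L^(-1/4), so P·MP_L = w gives 153·L^(-1/4) = w.
Solving, L(w) = (153/w)^(4). This is a constant-elasticity form: L ∝ w^(−4), so ε = −4.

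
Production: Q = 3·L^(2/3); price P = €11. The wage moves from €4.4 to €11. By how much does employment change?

From P·MP_L = w with MP_L = 2·L^(-1/3), the labor demand is L(w) = (22/w)^(3).
At w = 4.4: L = 125. At w = 11: L = 8.
ΔL = 8 − 125 = -117.

ΔL = -117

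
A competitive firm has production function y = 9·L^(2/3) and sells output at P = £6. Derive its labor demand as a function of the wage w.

L(w) = 46656/w³

MP_L = (2/3)·9·L^(-1/3) = 6·L^(-1/3).
Setting P·MP_L = w: 36·L^(-1/3) = w.
Solving for L: L^(-1/3) = w/36, so L = (36/w)^(3).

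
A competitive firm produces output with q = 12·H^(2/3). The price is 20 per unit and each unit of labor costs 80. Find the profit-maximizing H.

H* = 8

MP_H = (2/3)·12·H^(-1/3) = 8·H^(-1/3).
Profit maximization for a price taker requires P·MP_H = w: 20·8·H^(-1/3) = 80.
So H^(-1/3) = 0.5, which gives H = 8.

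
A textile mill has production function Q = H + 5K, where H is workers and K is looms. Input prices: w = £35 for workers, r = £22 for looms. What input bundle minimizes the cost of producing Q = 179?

H* = 0, K* = 35.8

The inputs are perfect substitutes, so the firm uses whichever has the lower cost per unit of output.
Cost per unit of output via H is 35; via K it is 4.4. K is cheaper.
Producing Q = 179 with K alone: H = 0, K = 35.8.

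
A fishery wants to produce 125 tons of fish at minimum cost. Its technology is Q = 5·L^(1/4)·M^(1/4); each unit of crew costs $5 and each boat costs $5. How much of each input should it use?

Cost minimization requires the marginal rate of technical substitution to equal the input-price ratio: MP_L/MP_M = w/r.
Here MP_L/MP_M = (1/4)·(M/L)/(1/4) = (M/L). Setting this equal to 5/5 = 1 gives M = L.
Substituting into Q = 125: 5·L^(1/4)·(L)^(1/4) = 125.
Solving, L = 625 and M = 625.

L* = 625, M* = 625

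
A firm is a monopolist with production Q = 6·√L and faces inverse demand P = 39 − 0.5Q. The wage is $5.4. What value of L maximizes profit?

L* = 25

Marginal revenue from the inverse demand is MR = 39 − Q.
The marginal product is MP_L = 3·L^(-1/2).
A monopolist hires until marginal revenue product equals the wage: MR·MP_L = w.
At L, Q = 6·√L. Substituting and solving: (39 − 6·√L)·3·L^(-1/2) = 5.4 gives L = 25.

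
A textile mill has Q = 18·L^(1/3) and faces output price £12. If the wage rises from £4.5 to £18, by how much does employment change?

From P·MP_L = w with MP_L = 6·L^(-2/3), the labor demand is L(w) = (72/w)^(3/2).
At w = 4.5: L = 64. At w = 18: L = 8.
ΔL = 8 − 64 = -56.

ΔL = -56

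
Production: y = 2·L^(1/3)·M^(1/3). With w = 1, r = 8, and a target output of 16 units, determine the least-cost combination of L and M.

Cost minimization requires the marginal rate of technical substitution to equal the input-price ratio: MP_L/MP_M = w/r.
Here MP_L/MP_M = (1/3)·(M/L)/(1/3) = (M/L). Setting this equal to 1/8 = 0.125 gives M = 0.125L.
Substituting into y = 16: 2·L^(1/3)·(0.125L)^(1/3) = 16.
Solving, L = 64 and M = 8.

L* = 64, M* = 8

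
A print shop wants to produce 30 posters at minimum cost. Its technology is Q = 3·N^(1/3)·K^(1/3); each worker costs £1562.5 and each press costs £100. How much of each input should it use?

N* = 8, K* = 125

Cost minimization requires the marginal rate of technical substitution to equal the input-price ratio: MP_N/MP_K = w/r.
Here MP_N/MP_K = (1/3)·(K/N)/(1/3) = (K/N). Setting this equal to 1562.5/100 = 15.625 gives K = 15.625N.
Substituting into Q = 30: 3·N^(1/3)·(15.625N)^(1/3) = 30.
Solving, N = 8 and K = 125.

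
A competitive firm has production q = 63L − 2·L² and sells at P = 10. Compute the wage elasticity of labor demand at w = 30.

ε = -0.05

From P·MP_L = w with MP_L = 63 − 4L, labor demand is L(w) = (63 − w/10)/4.
dL/dw = −1/(40) = -0.025.
At w = 30, L = 15, so ε = (dL/dw)·(w/L) = (-0.025)·(30/15) = -0.05.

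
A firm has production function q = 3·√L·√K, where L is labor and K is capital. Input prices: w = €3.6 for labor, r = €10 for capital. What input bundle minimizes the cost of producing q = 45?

Cost minimization requires the marginal rate of technical substitution to equal the input-price ratio: MP_L/MP_K = w/r.
Here MP_L/MP_K = (1/2)·(K/L)/(1/2) = (K/L). Setting this equal to 3.6/10 = 0.36 gives K = 0.36L.
Substituting into q = 45: 3·L^(1/2)·(0.36L)^(1/2) = 45.
Solving, L = 25 and K = 9.

L* = 25, K* = 9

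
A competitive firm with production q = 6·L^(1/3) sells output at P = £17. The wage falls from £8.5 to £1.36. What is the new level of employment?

L* = 125

From P·MP_L = w with MP_L = 2·L^(-2/3), the labor demand is L(w) = (34/w)^(3/2).
At w = 8.5: L = 8. At w = 1.36: L = 125.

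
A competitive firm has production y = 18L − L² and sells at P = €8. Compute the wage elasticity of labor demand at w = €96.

ε = -2

From P·MP_L = w with MP_L = 18 − 2L, labor demand is L(w) = (18 − w/8)/2.
dL/dw = −1/(16) = -0.0625.
At w = 96, L = 3, so ε = (dL/dw)·(w/L) = (-0.0625)·(96/3) = -2.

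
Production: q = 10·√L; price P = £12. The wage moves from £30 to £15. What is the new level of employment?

From P·MP_L = w with MP_L = 5·L^(-1/2), the labor demand is L(w) = (60/w)^(2).
At w = 30: L = 4. At w = 15: L = 16.

L* = 16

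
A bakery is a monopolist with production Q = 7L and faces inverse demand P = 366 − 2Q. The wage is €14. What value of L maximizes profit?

Marginal revenue from the inverse demand is MR = 366 − 4Q.
The marginal product is MP_L = 7.
A monopolist hires until marginal revenue product equals the wage: MR·MP_L = w.
(366 − 28L)·7 = 14, so L = 13.

L* = 13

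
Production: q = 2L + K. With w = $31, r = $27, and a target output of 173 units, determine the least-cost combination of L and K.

The inputs are perfect substitutes, so the firm uses whichever has the lower cost per unit of output.
Cost per unit of output via L is 15.5; via K it is 27. L is cheaper.
Producing q = 173 with L alone: L = 86.5, K = 0.

L* = 86.5, K* = 0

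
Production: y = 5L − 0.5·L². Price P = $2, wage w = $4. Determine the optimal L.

L* = 3

The marginal product of L is MP_L = 5 − L.
A price-taking firm hires until the value of the marginal product equals the wage: P·MP_L = w, so 2·(5 − L) = 4.
Then 5 − L = 2, giving L = 3.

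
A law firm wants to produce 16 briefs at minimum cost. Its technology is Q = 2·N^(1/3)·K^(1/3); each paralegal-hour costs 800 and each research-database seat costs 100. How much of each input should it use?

N* = 8, K* = 64

Cost minimization requires the marginal rate of technical substitution to equal the input-price ratio: MP_N/MP_K = w/r.
Here MP_N/MP_K = (1/3)·(K/N)/(1/3) = (K/N). Setting this equal to 800/100 = 8 gives K = 8N.
Substituting into Q = 16: 2·N^(1/3)·(8N)^(1/3) = 16.
Solving, N = 8 and K = 64.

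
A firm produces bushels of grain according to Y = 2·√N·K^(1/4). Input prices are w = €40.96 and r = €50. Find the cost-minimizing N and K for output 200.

Cost minimization requires the marginal rate of technical substitution to equal the input-price ratio: MP_N/MP_K = w/r.
Here MP_N/MP_K = (1/2)·(K/N)/(1/4) = 2·(K/N). Setting this equal to 40.96/50 = 0.8192 gives K = 0.4096N.
Substituting into Y = 200: 2·N^(1/2)·(0.4096N)^(1/4) = 200.
Solving, N = 625 and K = 256.

N* = 625, K* = 256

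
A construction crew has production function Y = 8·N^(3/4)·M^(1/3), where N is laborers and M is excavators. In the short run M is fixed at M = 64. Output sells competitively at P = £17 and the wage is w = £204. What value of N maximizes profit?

With M = 64, MP_N = (3/4)·8·N^(-1/4)·64^(1/3) = 24·N^(-1/4).
Profit maximization for a price taker requires P·MP_N = w: 17·24·N^(-1/4) = 204.
So N^(-1/4) = 0.5, which gives N = 16.

N* = 16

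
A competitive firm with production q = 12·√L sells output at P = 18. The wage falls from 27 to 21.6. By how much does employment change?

From P·MP_L = w with MP_L = 6·L^(-1/2), the labor demand is L(w) = (108/w)^(2).
At w = 27: L = 16. At w = 21.6: L = 25.
ΔL = 25 − 16 = 9.

ΔL = 9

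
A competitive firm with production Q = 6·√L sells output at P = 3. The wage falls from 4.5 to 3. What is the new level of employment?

L* = 9

From P·MP_L = w with MP_L = 3·L^(-1/2), the labor demand is L(w) = (9/w)^(2).
At w = 4.5: L = 4. At w = 3: L = 9.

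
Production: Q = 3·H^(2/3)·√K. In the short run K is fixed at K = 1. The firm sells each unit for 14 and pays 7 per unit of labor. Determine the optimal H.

With K = 1, MP_H = (2/3)·3·H^(-1/3)·1^(1/2) = 2·H^(-1/3).
Profit maximization for a price taker requires P·MP_H = w: 14·2·H^(-1/3) = 7.
So H^(-1/3) = 0.25, which gives H = 64.

H* = 64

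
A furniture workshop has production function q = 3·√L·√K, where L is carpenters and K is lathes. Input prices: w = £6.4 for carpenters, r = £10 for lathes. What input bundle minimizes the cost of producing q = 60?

L* = 25, K* = 16

Cost minimization requires the marginal rate of technical substitution to equal the input-price ratio: MP_L/MP_K = w/r.
Here MP_L/MP_K = (1/2)·(K/L)/(1/2) = (K/L). Setting this equal to 6.4/10 = 0.64 gives K = 0.64L.
Substituting into q = 60: 3·L^(1/2)·(0.64L)^(1/2) = 60.
Solving, L = 25 and K = 16.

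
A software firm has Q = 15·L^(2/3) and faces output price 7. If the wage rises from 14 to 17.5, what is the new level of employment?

L* = 64

From P·MP_L = w with MP_L = 10·L^(-1/3), the labor demand is L(w) = (70/w)^(3).
At w = 14: L = 125. At w = 17.5: L = 64.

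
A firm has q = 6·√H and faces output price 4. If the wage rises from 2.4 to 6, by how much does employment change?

ΔH = -21

From P·MP_H = w with MP_H = 3·H^(-1/2), the labor demand is H(w) = (12/w)^(2).
At w = 2.4: H = 25. At w = 6: H = 4.
ΔH = 4 − 25 = -21.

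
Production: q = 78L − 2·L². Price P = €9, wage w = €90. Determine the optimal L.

L* = 17

The marginal product of L is MP_L = 78 − 4L.
A price-taking firm hires until the value of the marginal product equals the wage: P·MP_L = w, so 9·(78 − 4L) = 90.
Then 78 − 4L = 10, giving L = 17.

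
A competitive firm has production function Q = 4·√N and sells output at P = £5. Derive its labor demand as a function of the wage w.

N(w) = 100/w²

MP_N = (1/2)·4·N^(-1/2) = 2·N^(-1/2).
Setting P·MP_N = w: 10·N^(-1/2) = w.
Solving for N: N^(-1/2) = w/10, so N = (10/w)^(2).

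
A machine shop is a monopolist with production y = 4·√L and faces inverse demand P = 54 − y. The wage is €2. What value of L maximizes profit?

L* = 36

Marginal revenue from the inverse demand is MR = 54 − 2y.
The marginal product is MP_L = 2·L^(-1/2).
A monopolist hires until marginal revenue product equals the wage: MR·MP_L = w.
At L, y = 4·√L. Substituting and solving: (54 − 8·√L)·2·L^(-1/2) = 2 gives L = 36.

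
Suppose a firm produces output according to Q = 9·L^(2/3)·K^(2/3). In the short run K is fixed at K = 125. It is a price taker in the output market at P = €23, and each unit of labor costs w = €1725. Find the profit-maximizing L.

With K = 125, MP_L = (2/3)·9·L^(-1/3)·125^(2/3) = 150·L^(-1/3).
Profit maximization for a price taker requires P·MP_L = w: 23·150·L^(-1/3) = 1725.
So L^(-1/3) = 0.5, which gives L = 8.

L* = 8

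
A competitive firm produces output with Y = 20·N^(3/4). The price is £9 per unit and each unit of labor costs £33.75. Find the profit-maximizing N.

N* = 256

MP_N = (3/4)·20·N^(-1/4) = 15·N^(-1/4).
Profit maximization for a price taker requires P·MP_N = w: 9·15·N^(-1/4) = 33.75.
So N^(-1/4) = 0.25, which gives N = 256.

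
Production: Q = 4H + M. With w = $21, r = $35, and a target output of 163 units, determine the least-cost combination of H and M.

H* = 40.75, M* = 0

The inputs are perfect substitutes, so the firm uses whichever has the lower cost per unit of output.
Cost per unit of output via H is 5.25; via M it is 35. H is cheaper.
Producing Q = 163 with H alone: H = 40.75, M = 0.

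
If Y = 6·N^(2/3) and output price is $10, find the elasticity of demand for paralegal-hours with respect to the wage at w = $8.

MP_N = (2/3)·6·N^(-1/3), so P·MP_N = w gives 40·N^(-1/3) = w.
Solving, N(w) = (40/w)^(3). This is a constant-elasticity form: N ∝ w^(−3), so ε = −3.

ε = -3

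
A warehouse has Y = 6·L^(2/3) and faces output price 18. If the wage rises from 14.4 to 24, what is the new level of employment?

L* = 27

From P·MP_L = w with MP_L = 4·L^(-1/3), the labor demand is L(w) = (72/w)^(3).
At w = 14.4: L = 125. At w = 24: L = 27.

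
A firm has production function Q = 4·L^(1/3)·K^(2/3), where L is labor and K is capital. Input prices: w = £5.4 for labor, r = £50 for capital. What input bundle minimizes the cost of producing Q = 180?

Cost minimization requires the marginal rate of technical substitution to equal the input-price ratio: MP_L/MP_K = w/r.
Here MP_L/MP_K = (1/3)·(K/L)/(2/3) = 0.5·(K/L). Setting this equal to 5.4/50 = 0.108 gives K = 0.216L.
Substituting into Q = 180: 4·L^(1/3)·(0.216L)^(2/3) = 180.
Solving, L = 125 and K = 27.

L* = 125, K* = 27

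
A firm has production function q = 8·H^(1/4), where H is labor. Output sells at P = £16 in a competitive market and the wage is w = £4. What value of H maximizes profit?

MP_H = (1/4)·8·H^(-3/4) = 2·H^(-3/4).
Profit maximization for a price taker requires P·MP_H = w: 16·2·H^(-3/4) = 4.
So H^(-3/4) = 0.125, which gives H = 16.

H* = 16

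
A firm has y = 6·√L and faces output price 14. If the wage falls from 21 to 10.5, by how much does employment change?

From P·MP_L = w with MP_L = 3·L^(-1/2), the labor demand is L(w) = (42/w)^(2).
At w = 21: L = 4. At w = 10.5: L = 16.
ΔL = 16 − 4 = 12.

ΔL = 12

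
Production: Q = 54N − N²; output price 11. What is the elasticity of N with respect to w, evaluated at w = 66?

From P·MP_N = w with MP_N = 54 − 2N, labor demand is N(w) = (54 − w/11)/2.
dN/dw = −1/(22) = -1/22.
At w = 66, N = 24, so ε = (dN/dw)·(w/N) = (-1/22)·(66/24) = -0.125.

ε = -0.125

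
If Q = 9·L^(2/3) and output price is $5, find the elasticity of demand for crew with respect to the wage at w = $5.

MP_L = (2/3)·9·L^(-1/3), so P·MP_L = w gives 30·L^(-1/3) = w.
Solving, L(w) = (30/w)^(3). This is a constant-elasticity form: L ∝ w^(−3), so ε = −3.

ε = -3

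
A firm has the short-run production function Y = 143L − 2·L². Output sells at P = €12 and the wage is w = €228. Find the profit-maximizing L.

The marginal product of L is MP_L = 143 − 4L.
A price-taking firm hires until the value of the marginal product equals the wage: P·MP_L = w, so 12·(143 − 4L) = 228.
Then 143 − 4L = 19, giving L = 31.

L* = 31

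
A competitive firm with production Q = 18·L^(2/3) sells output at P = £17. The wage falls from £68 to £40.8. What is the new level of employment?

L* = 125

From P·MP_L = w with MP_L = 12·L^(-1/3), the labor demand is L(w) = (204/w)^(3).
At w = 68: L = 27. At w = 40.8: L = 125.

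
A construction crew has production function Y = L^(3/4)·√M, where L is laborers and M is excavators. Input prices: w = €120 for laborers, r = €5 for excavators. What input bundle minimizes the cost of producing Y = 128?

Cost minimization requires the marginal rate of technical substitution to equal the input-price ratio: MP_L/MP_M = w/r.
Here MP_L/MP_M = (3/4)·(M/L)/(1/2) = 1.5·(M/L). Setting this equal to 120/5 = 24 gives M = 16L.
Substituting into Y = 128: L^(3/4)·(16L)^(1/2) = 128.
Solving, L = 16 and M = 256.

L* = 16, M* = 256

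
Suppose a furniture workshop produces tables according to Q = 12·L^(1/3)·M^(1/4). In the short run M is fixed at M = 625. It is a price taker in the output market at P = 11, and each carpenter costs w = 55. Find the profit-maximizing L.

With M = 625, MP_L = (1/3)·12·L^(-2/3)·625^(1/4) = 20·L^(-2/3).
Profit maximization for a price taker requires P·MP_L = w: 11·20·L^(-2/3) = 55.
So L^(-2/3) = 0.25, which gives L = 8.

L* = 8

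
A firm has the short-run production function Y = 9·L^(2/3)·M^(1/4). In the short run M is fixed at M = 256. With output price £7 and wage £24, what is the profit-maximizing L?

With M = 256, MP_L = (2/3)·9·L^(-1/3)·256^(1/4) = 24·L^(-1/3).
Profit maximization for a price taker requires P·MP_L = w: 7·24·L^(-1/3) = 24.
So L^(-1/3) = 1/7, which gives L = 343.

L* = 343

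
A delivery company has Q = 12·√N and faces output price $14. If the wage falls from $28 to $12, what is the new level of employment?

N* = 49

From P·MP_N = w with MP_N = 6·N^(-1/2), the labor demand is N(w) = (84/w)^(2).
At w = 28: N = 9. At w = 12: N = 49.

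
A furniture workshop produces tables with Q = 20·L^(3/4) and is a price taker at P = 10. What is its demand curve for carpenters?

MP_L = (3/4)·20·L^(-1/4) = 15·L^(-1/4).
Setting P·MP_L = w: 150·L^(-1/4) = w.
Solving for L: L^(-1/4) = w/150, so L = (150/w)^(4).

L(w) = (150/w)^(4)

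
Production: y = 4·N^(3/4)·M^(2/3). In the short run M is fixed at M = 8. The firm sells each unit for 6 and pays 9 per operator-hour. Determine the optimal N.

N* = 4096

With M = 8, MP_N = (3/4)·4·N^(-1/4)·8^(2/3) = 12·N^(-1/4).
Profit maximization for a price taker requires P·MP_N = w: 6·12·N^(-1/4) = 9.
So N^(-1/4) = 0.125, which gives N = 4096.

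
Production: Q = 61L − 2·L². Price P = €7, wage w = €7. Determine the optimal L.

The marginal product of L is MP_L = 61 − 4L.
A price-taking firm hires until the value of the marginal product equals the wage: P·MP_L = w, so 7·(61 − 4L) = 7.
Then 61 − 4L = 1, giving L = 15.

L* = 15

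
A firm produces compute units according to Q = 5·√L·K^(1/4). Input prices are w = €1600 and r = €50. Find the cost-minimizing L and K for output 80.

L* = 16, K* = 256

Cost minimization requires the marginal rate of technical substitution to equal the input-price ratio: MP_L/MP_K = w/r.
Here MP_L/MP_K = (1/2)·(K/L)/(1/4) = 2·(K/L). Setting this equal to 1600/50 = 32 gives K = 16L.
Substituting into Q = 80: 5·L^(1/2)·(16L)^(1/4) = 80.
Solving, L = 16 and K = 256.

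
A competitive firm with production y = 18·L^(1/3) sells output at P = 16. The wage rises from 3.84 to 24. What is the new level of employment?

From P·MP_L = w with MP_L = 6·L^(-2/3), the labor demand is L(w) = (96/w)^(3/2).
At w = 3.84: L = 125. At w = 24: L = 8.

L* = 8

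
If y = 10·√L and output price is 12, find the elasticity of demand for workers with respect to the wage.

MP_L = (1/2)·10·L^(-1/2), so P·MP_L = w gives 60·L^(-1/2) = w.
Solving, L(w) = (60/w)^(2). This is a constant-elasticity form: L ∝ w^(−2), so ε = −2.

ε = -2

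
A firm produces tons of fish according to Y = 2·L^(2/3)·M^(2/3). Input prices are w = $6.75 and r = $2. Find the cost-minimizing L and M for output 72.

Cost minimization requires the marginal rate of technical substitution to equal the input-price ratio: MP_L/MP_M = w/r.
Here MP_L/MP_M = (2/3)·(M/L)/(2/3) = (M/L). Setting this equal to 6.75/2 = 3.375 gives M = 3.375L.
Substituting into Y = 72: 2·L^(2/3)·(3.375L)^(2/3) = 72.
Solving, L = 8 and M = 27.

L* = 8, M* = 27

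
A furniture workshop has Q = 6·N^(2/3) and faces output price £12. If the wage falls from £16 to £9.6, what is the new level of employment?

From P·MP_N = w with MP_N = 4·N^(-1/3), the labor demand is N(w) = (48/w)^(3).
At w = 16: N = 27. At w = 9.6: N = 125.

N* = 125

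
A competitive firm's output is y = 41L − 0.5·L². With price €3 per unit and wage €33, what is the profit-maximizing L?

L* = 30

The marginal product of L is MP_L = 41 − L.
A price-taking firm hires until the value of the marginal product equals the wage: P·MP_L = w, so 3·(41 − L) = 33.
Then 41 − L = 11, giving L = 30.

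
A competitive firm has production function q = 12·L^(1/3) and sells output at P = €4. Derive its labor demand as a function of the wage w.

MP_L = (1/3)·12·L^(-2/3) = 4·L^(-2/3).
Setting P·MP_L = w: 16·L^(-2/3) = w.
Solving for L: L^(-2/3) = w/16, so L = (16/w)^(3/2).

L(w) = (16/w)^(3/2)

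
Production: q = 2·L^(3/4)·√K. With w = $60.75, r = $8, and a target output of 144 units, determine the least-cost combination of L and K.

Cost minimization requires the marginal rate of technical substitution to equal the input-price ratio: MP_L/MP_K = w/r.
Here MP_L/MP_K = (3/4)·(K/L)/(1/2) = 1.5·(K/L). Setting this equal to 60.75/8 = 7.59375 gives K = 5.0625L.
Substituting into q = 144: 2·L^(3/4)·(5.0625L)^(1/2) = 144.
Solving, L = 16 and K = 81.

L* = 16, K* = 81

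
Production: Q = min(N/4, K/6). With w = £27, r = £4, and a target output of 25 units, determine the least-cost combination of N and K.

N* = 100, K* = 150

With a fixed-proportions technology, the cost-minimizing bundle uses no slack in either input: N/4 = K/6 = Q.
So N = 4·25 = 100 and K = 6·25 = 150.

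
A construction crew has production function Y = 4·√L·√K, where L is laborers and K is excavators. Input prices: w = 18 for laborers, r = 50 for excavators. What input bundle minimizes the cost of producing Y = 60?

Cost minimization requires the marginal rate of technical substitution to equal the input-price ratio: MP_L/MP_K = w/r.
Here MP_L/MP_K = (1/2)·(K/L)/(1/2) = (K/L). Setting this equal to 18/50 = 0.36 gives K = 0.36L.
Substituting into Y = 60: 4·L^(1/2)·(0.36L)^(1/2) = 60.
Solving, L = 25 and K = 9.

L* = 25, K* = 9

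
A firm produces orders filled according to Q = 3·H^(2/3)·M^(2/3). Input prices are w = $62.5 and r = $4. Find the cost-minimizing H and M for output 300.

Cost minimization requires the marginal rate of technical substitution to equal the input-price ratio: MP_H/MP_M = w/r.
Here MP_H/MP_M = (2/3)·(M/H)/(2/3) = (M/H). Setting this equal to 62.5/4 = 15.625 gives M = 15.625H.
Substituting into Q = 300: 3·H^(2/3)·(15.625H)^(2/3) = 300.
Solving, H = 8 and M = 125.

H* = 8, M* = 125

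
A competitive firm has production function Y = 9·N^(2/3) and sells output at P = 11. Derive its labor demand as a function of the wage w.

MP_N = (2/3)·9·N^(-1/3) = 6·N^(-1/3).
Setting P·MP_N = w: 66·N^(-1/3) = w.
Solving for N: N^(-1/3) = w/66, so N = (66/w)^(3).

N(w) = 287496/w³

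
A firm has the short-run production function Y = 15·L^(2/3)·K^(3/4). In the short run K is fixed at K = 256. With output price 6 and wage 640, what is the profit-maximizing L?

With K = 256, MP_L = (2/3)·15·L^(-1/3)·256^(3/4) = 640·L^(-1/3).
Profit maximization for a price taker requires P·MP_L = w: 6·640·L^(-1/3) = 640.
So L^(-1/3) = 1/6, which gives L = 216.

L* = 216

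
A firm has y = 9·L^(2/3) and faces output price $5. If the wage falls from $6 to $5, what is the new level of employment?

L* = 216

From P·MP_L = w with MP_L = 6·L^(-1/3), the labor demand is L(w) = (30/w)^(3).
At w = 6: L = 125. At w = 5: L = 216.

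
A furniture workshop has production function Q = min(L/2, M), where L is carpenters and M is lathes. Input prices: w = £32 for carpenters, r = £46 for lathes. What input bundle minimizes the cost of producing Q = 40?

L* = 80, M* = 40

With a fixed-proportions technology, the cost-minimizing bundle uses no slack in either input: L/2 = M = Q.
So L = 2·40 = 80 and M = 40.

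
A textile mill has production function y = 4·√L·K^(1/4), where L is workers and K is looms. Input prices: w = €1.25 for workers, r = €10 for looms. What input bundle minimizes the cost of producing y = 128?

L* = 256, K* = 16

Cost minimization requires the marginal rate of technical substitution to equal the input-price ratio: MP_L/MP_K = w/r.
Here MP_L/MP_K = (1/2)·(K/L)/(1/4) = 2·(K/L). Setting this equal to 1.25/10 = 0.125 gives K = 0.0625L.
Substituting into y = 128: 4·L^(1/2)·(0.0625L)^(1/4) = 128.
Solving, L = 256 and K = 16.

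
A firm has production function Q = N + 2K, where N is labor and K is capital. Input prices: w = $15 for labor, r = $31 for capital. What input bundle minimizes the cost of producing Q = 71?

N* = 71, K* = 0

The inputs are perfect substitutes, so the firm uses whichever has the lower cost per unit of output.
Cost per unit of output via N is 15; via K it is 15.5. N is cheaper.
Producing Q = 71 with N alone: N = 71, K = 0.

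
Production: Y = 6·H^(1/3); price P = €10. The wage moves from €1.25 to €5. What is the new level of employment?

From P·MP_H = w with MP_H = 2·H^(-2/3), the labor demand is H(w) = (20/w)^(3/2).
At w = 1.25: H = 64. At w = 5: H = 8.

H* = 8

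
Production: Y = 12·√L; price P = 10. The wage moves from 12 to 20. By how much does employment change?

ΔL = -16

From P·MP_L = w with MP_L = 6·L^(-1/2), the labor demand is L(w) = (60/w)^(2).
At w = 12: L = 25. At w = 20: L = 9.
ΔL = 9 − 25 = -16.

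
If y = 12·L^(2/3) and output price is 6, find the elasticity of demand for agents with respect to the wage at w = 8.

ε = -3

MP_L = (2/3)·12·L^(-1/3), so P·MP_L = w gives 48·L^(-1/3) = w.
Solving, L(w) = (48/w)^(3). This is a constant-elasticity form: L ∝ w^(−3), so ε = −3.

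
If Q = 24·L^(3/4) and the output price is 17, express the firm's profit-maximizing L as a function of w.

L(w) = (306/w)^(4)

MP_L = (3/4)·24·L^(-1/4) = 18·L^(-1/4).
Setting P·MP_L = w: 306·L^(-1/4) = w.
Solving for L: L^(-1/4) = w/306, so L = (306/w)^(4).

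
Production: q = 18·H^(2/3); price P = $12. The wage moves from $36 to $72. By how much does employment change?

ΔH = -56

From P·MP_H = w with MP_H = 12·H^(-1/3), the labor demand is H(w) = (144/w)^(3).
At w = 36: H = 64. At w = 72: H = 8.
ΔH = 8 − 64 = -56.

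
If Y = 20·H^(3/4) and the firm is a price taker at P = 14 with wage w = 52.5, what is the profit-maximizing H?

H* = 256

MP_H = (3/4)·20·H^(-1/4) = 15·H^(-1/4).
Profit maximization for a price taker requires P·MP_H = w: 14·15·H^(-1/4) = 52.5.
So H^(-1/4) = 0.25, which gives H = 256.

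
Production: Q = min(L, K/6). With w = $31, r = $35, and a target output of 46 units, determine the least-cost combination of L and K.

L* = 46, K* = 276

With a fixed-proportions technology, the cost-minimizing bundle uses no slack in either input: L = K/6 = Q.
So L = 46 and K = 6·46 = 276.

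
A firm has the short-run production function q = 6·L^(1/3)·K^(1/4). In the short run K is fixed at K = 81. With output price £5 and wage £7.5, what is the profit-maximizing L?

L* = 8

With K = 81, MP_L = (1/3)·6·L^(-2/3)·81^(1/4) = 6·L^(-2/3).
Profit maximization for a price taker requires P·MP_L = w: 5·6·L^(-2/3) = 7.5.
So L^(-2/3) = 0.25, which gives L = 8.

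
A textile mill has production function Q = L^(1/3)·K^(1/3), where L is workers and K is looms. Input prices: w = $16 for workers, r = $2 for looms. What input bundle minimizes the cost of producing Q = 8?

L* = 8, K* = 64

Cost minimization requires the marginal rate of technical substitution to equal the input-price ratio: MP_L/MP_K = w/r.
Here MP_L/MP_K = (1/3)·(K/L)/(1/3) = (K/L). Setting this equal to 16/2 = 8 gives K = 8L.
Substituting into Q = 8: L^(1/3)·(8L)^(1/3) = 8.
Solving, L = 8 and K = 64.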